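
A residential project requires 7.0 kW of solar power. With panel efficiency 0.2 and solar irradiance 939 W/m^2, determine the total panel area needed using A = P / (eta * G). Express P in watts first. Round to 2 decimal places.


Convert target power to watts: P = 7.0 * 1000 = 7000.0 W
Compute denominator: eta * G = 0.2 * 939 = 187.8
Required area A = P / (eta * G) = 7000.0 / 187.8
A = 37.27 m^2

37.27


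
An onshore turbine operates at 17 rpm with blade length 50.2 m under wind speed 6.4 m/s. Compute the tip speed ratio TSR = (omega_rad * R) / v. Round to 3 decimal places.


Convert rotational speed to rad/s:
  omega = 17 * 2 * pi / 60 = 1.7802 rad/s
Compute tip speed:
  v_tip = omega * R = 1.7802 * 50.2 = 89.368 m/s
Tip speed ratio:
  TSR = v_tip / v_wind = 89.368 / 6.4 = 13.964

13.964


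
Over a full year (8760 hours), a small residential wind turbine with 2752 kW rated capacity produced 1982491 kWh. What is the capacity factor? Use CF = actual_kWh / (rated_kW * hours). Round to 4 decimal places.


Capacity factor = actual output / maximum possible output
Maximum possible = rated * hours = 2752 * 8760 = 24107520 kWh
CF = 1982491 / 24107520
CF = 0.0822

0.0822


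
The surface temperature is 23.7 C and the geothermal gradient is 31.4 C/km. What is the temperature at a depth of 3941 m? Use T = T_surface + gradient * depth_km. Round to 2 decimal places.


Convert depth to km: 3941 / 1000 = 3.941 km
Temperature increase = gradient * depth_km = 31.4 * 3.941 = 123.75 C
Temperature at depth = T_surface + delta_T = 23.7 + 123.75
T = 147.45 C

147.45


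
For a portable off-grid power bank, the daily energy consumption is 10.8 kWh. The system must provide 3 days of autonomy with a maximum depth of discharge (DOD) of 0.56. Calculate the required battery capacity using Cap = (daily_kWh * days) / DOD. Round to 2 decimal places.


Total energy needed = daily * days = 10.8 * 3 = 32.4 kWh
Account for depth of discharge:
  Cap = total_energy / DOD = 32.4 / 0.56
  Cap = 57.86 kWh

57.86


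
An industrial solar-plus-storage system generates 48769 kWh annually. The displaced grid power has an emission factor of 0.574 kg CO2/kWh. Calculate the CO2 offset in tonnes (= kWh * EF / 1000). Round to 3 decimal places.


CO2 offset in kg = generation * emission_factor
CO2 offset = 48769 * 0.574 = 27993.41 kg
Convert to tonnes:
  CO2 offset = 27993.41 / 1000 = 27.993 tonnes

27.993


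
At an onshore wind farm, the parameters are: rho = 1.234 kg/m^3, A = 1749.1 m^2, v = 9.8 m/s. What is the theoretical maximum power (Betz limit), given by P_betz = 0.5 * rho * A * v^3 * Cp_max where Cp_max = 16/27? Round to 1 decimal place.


The Betz coefficient Cp_max = 16/27 = 0.5926
v^3 = 9.8^3 = 941.192
P_betz = 0.5 * rho * A * v^3 * Cp_max
P_betz = 0.5 * 1.234 * 1749.1 * 941.192 * 0.5926
P_betz = 601913.7 W

601913.7


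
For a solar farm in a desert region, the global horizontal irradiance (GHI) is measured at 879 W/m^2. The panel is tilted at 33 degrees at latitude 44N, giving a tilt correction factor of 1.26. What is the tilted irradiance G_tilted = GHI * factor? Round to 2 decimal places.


Identify the given values:
  GHI = 879 W/m^2, tilt correction factor = 1.26
Apply the formula G_tilted = GHI * factor:
  G_tilted = 879 * 1.26
  G_tilted = 1107.54 W/m^2

1107.54


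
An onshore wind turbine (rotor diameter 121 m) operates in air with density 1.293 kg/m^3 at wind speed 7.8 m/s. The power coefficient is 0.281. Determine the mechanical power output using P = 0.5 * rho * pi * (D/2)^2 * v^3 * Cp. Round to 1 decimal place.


Step 1 -- Compute swept area:
  A = pi * (D/2)^2 = pi * (121/2)^2 = 11499.01 m^2
Step 2 -- Apply wind power equation:
  P = 0.5 * rho * A * v^3 * Cp
  v^3 = 7.8^3 = 474.552
  P = 0.5 * 1.293 * 11499.01 * 474.552 * 0.281
  P = 991332.4 W

991332.4


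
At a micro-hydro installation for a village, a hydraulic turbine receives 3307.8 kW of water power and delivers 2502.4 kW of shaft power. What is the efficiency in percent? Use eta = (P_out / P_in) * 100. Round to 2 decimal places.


Turbine efficiency = (output power / input power) * 100
eta = (2502.4 / 3307.8) * 100
eta = 75.65%

75.65


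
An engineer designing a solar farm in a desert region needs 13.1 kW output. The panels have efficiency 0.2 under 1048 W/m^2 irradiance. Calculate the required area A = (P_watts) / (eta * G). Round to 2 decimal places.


Convert target power to watts: P = 13.1 * 1000 = 13100.0 W
Compute denominator: eta * G = 0.2 * 1048 = 209.6
Required area A = P / (eta * G) = 13100.0 / 209.6
A = 62.50 m^2

62.50


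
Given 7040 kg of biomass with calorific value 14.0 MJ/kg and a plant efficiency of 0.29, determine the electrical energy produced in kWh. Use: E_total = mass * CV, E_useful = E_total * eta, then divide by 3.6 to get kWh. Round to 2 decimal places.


Total energy = mass * CV = 7040 * 14.0 = 98560.0 MJ
Useful energy = total * eta = 98560.0 * 0.29 = 28582.4 MJ
Convert to kWh: 28582.4 / 3.6
Useful energy = 7939.56 kWh

7939.56


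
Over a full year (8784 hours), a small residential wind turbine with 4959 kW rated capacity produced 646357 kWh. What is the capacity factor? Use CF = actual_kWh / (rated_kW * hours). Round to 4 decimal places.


Capacity factor = actual output / maximum possible output
Maximum possible = rated * hours = 4959 * 8784 = 43559856 kWh
CF = 646357 / 43559856
CF = 0.0148

0.0148


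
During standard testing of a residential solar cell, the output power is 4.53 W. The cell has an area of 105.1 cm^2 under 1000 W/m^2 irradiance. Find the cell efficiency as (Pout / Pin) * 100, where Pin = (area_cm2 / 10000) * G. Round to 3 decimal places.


First compute the input power:
  Pin = area_cm2 / 10000 * G = 105.1 / 10000 * 1000 = 10.51 W
Then compute efficiency:
  Efficiency = (Pout / Pin) * 100 = (4.53 / 10.51) * 100
  Efficiency = 43.102%

43.102


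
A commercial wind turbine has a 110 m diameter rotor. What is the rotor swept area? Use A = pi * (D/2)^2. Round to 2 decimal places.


Compute the rotor radius:
  r = D / 2 = 110 / 2 = 55.0 m
Calculate swept area:
  A = pi * r^2 = pi * 55.0^2
  A = 9503.32 m^2

9503.32


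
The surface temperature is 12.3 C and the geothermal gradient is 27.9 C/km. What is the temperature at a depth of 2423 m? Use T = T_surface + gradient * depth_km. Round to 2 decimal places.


Convert depth to km: 2423 / 1000 = 2.423 km
Temperature increase = gradient * depth_km = 27.9 * 2.423 = 67.6 C
Temperature at depth = T_surface + delta_T = 12.3 + 67.6
T = 79.90 C

79.90


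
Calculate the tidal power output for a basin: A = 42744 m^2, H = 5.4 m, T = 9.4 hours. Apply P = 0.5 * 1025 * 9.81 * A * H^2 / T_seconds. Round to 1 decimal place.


Convert period to seconds: T = 9.4 * 3600 = 33840.0 s
H^2 = 5.4^2 = 29.16
P = 0.5 * rho * g * A * H^2 / T
P = 0.5 * 1025 * 9.81 * 42744 * 29.16 / 33840.0
P = 185180.5 W

185180.5


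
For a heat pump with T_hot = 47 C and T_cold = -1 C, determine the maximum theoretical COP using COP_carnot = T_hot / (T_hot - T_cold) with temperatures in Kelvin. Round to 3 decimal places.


Convert to Kelvin:
  T_hot = 47 + 273.15 = 320.15 K
  T_cold = -1 + 273.15 = 272.15 K
Apply Carnot COP formula:
  COP = T_hot_K / (T_hot_K - T_cold_K) = 320.15 / 48.0
  COP = 6.670

6.670


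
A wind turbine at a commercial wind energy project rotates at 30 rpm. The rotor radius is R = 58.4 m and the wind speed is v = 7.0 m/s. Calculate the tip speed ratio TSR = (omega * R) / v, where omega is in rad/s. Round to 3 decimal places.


Convert rotational speed to rad/s:
  omega = 30 * 2 * pi / 60 = 3.1416 rad/s
Compute tip speed:
  v_tip = omega * R = 3.1416 * 58.4 = 183.469 m/s
Tip speed ratio:
  TSR = v_tip / v_wind = 183.469 / 7.0 = 26.210

26.210


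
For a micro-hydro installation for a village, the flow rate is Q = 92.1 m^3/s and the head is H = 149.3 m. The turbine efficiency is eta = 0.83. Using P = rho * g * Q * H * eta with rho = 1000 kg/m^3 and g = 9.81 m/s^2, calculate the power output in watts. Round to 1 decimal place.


Apply the hydropower formula P = rho * g * Q * H * eta
rho * g = 1000 * 9.81 = 9810.0
P = 9810.0 * 92.1 * 149.3 * 0.83
P = 111960940.4 W

111960940.4


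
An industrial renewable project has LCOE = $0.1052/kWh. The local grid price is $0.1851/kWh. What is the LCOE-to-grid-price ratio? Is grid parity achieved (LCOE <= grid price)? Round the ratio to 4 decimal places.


Compare LCOE to grid price:
  LCOE = $0.1052/kWh, Grid price = $0.1851/kWh
  Ratio = LCOE / grid_price = 0.1052 / 0.1851 = 0.5683
  Grid parity achieved (ratio <= 1)? yes

0.5683


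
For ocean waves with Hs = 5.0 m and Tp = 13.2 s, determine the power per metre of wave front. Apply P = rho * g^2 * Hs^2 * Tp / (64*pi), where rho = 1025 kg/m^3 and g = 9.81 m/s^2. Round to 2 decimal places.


Apply wave power formula:
  g^2 = 9.81^2 = 96.2361
  Hs^2 = 5.0^2 = 25.0
  Numerator = rho * g^2 * Hs^2 * Tp = 1025 * 96.2361 * 25.0 * 13.2 = 32551860.82
  Denominator = 64 * pi = 201.0619
  P = 32551860.82 / 201.0619 = 161899.67 W/m

161899.67


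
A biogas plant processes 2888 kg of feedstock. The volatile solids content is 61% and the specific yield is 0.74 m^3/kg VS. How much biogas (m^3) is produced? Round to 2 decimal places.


Compute volatile solids:
  VS = mass * VS_fraction = 2888 * 0.61 = 1761.68 kg
Calculate biogas volume:
  Biogas = VS * specific_yield = 1761.68 * 0.74
  Biogas = 1303.64 m^3

1303.64


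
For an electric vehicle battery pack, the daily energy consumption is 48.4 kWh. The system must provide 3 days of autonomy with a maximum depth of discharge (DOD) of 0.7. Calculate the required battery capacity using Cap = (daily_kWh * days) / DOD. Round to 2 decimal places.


Total energy needed = daily * days = 48.4 * 3 = 145.2 kWh
Account for depth of discharge:
  Cap = total_energy / DOD = 145.2 / 0.7
  Cap = 207.43 kWh

207.43


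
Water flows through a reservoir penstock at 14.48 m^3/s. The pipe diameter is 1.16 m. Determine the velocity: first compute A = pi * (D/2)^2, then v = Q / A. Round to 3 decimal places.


Compute pipe cross-sectional area:
  A = pi * (D/2)^2 = pi * (1.16/2)^2 = 1.0568 m^2
Calculate velocity:
  v = Q / A = 14.48 / 1.0568
  v = 13.701 m/s

13.701


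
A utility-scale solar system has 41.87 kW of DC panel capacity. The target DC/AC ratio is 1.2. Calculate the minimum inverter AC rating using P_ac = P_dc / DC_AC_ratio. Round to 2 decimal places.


The inverter AC capacity is determined by the DC/AC ratio.
Given: P_dc = 41.87 kW, DC/AC ratio = 1.2
P_ac = P_dc / ratio = 41.87 / 1.2
P_ac = 34.89 kW

34.89


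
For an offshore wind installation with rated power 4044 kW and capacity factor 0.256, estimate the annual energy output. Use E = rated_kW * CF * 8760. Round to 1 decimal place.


Annual energy = rated_kW * capacity_factor * hours_per_year
Given: P_rated = 4044 kW, CF = 0.256, hours = 8760
E = 4044 * 0.256 * 8760
E = 9068912.6 kWh

9068912.6


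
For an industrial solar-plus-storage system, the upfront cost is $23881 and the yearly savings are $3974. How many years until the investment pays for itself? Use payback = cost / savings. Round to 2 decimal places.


Simple payback period = initial cost / annual savings
Payback = 23881 / 3974
Payback = 6.01 years

6.01


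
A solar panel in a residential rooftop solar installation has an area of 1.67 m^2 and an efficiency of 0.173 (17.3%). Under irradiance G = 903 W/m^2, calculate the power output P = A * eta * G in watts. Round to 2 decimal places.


Use the solar power formula P = A * eta * G.
Given: A = 1.67 m^2, eta = 0.173, G = 903 W/m^2
P = 1.67 * 0.173 * 903
P = 260.89 W

260.89


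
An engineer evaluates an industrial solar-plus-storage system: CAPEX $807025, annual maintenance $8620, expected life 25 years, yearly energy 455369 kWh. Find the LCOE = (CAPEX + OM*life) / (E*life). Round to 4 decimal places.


Total cost = CAPEX + OM * lifetime = 807025 + 8620 * 25 = 807025 + 215500 = 1022525
Total generation = annual * lifetime = 455369 * 25 = 11384225 kWh
LCOE = 1022525 / 11384225
LCOE = 0.0898 $/kWh

0.0898


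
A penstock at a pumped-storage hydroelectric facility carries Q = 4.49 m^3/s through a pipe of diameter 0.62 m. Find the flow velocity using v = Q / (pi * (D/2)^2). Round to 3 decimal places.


Compute pipe cross-sectional area:
  A = pi * (D/2)^2 = pi * (0.62/2)^2 = 0.3019 m^2
Calculate velocity:
  v = Q / A = 4.49 / 0.3019
  v = 14.872 m/s

14.872


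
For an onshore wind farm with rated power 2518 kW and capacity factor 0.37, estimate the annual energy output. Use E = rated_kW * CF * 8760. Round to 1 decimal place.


Annual energy = rated_kW * capacity_factor * hours_per_year
Given: P_rated = 2518 kW, CF = 0.37, hours = 8760
E = 2518 * 0.37 * 8760
E = 8161341.6 kWh

8161341.6


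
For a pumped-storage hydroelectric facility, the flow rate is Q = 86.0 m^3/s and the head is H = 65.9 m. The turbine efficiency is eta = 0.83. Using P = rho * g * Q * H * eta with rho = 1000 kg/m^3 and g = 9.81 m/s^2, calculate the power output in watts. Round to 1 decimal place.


Apply the hydropower formula P = rho * g * Q * H * eta
rho * g = 1000 * 9.81 = 9810.0
P = 9810.0 * 86.0 * 65.9 * 0.83
P = 46145671.0 W

46145671.0


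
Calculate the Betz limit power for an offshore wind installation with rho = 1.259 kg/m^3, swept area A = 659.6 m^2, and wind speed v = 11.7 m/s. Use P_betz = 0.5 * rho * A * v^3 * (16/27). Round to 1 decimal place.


The Betz coefficient Cp_max = 16/27 = 0.5926
v^3 = 11.7^3 = 1601.613
P_betz = 0.5 * rho * A * v^3 * Cp_max
P_betz = 0.5 * 1.259 * 659.6 * 1601.613 * 0.5926
P_betz = 394085.3 W

394085.3


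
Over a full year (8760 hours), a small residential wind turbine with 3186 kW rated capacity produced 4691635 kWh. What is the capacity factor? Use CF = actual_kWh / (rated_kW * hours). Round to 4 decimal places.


Capacity factor = actual output / maximum possible output
Maximum possible = rated * hours = 3186 * 8760 = 27909360 kWh
CF = 4691635 / 27909360
CF = 0.1681

0.1681


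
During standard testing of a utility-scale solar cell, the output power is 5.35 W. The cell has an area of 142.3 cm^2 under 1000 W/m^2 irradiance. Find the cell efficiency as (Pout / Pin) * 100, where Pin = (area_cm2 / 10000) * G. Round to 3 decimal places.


First compute the input power:
  Pin = area_cm2 / 10000 * G = 142.3 / 10000 * 1000 = 14.23 W
Then compute efficiency:
  Efficiency = (Pout / Pin) * 100 = (5.35 / 14.23) * 100
  Efficiency = 37.597%

37.597


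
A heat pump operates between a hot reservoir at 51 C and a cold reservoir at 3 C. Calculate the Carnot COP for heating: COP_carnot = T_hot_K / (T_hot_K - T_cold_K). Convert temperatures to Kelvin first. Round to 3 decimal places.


Convert to Kelvin:
  T_hot = 51 + 273.15 = 324.15 K
  T_cold = 3 + 273.15 = 276.15 K
Apply Carnot COP formula:
  COP = T_hot_K / (T_hot_K - T_cold_K) = 324.15 / 48.0
  COP = 6.753

6.753


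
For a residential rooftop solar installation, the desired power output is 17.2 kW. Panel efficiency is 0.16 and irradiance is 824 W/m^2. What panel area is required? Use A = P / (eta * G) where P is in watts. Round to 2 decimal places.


Convert target power to watts: P = 17.2 * 1000 = 17200.0 W
Compute denominator: eta * G = 0.16 * 824 = 131.84
Required area A = P / (eta * G) = 17200.0 / 131.84
A = 130.46 m^2

130.46


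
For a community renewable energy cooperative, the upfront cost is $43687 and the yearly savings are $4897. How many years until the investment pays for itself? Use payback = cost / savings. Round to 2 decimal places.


Simple payback period = initial cost / annual savings
Payback = 43687 / 4897
Payback = 8.92 years

8.92


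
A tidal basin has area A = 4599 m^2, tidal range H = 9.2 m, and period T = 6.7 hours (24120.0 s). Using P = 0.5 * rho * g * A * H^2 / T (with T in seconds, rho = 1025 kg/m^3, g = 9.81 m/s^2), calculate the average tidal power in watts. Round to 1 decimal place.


Convert period to seconds: T = 6.7 * 3600 = 24120.0 s
H^2 = 9.2^2 = 84.64
P = 0.5 * rho * g * A * H^2 / T
P = 0.5 * 1025 * 9.81 * 4599 * 84.64 / 24120.0
P = 81138.1 W

81138.1


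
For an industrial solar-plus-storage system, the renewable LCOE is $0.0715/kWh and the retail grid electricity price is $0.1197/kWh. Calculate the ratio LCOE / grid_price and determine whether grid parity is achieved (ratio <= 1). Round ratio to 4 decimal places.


Compare LCOE to grid price:
  LCOE = $0.0715/kWh, Grid price = $0.1197/kWh
  Ratio = LCOE / grid_price = 0.0715 / 0.1197 = 0.5973
  Grid parity achieved (ratio <= 1)? yes

0.5973


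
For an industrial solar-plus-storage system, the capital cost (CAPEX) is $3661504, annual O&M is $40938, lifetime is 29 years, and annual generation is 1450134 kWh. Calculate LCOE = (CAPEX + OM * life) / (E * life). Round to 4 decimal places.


Total cost = CAPEX + OM * lifetime = 3661504 + 40938 * 29 = 3661504 + 1187202 = 4848706
Total generation = annual * lifetime = 1450134 * 29 = 42053886 kWh
LCOE = 4848706 / 42053886
LCOE = 0.1153 $/kWh

0.1153


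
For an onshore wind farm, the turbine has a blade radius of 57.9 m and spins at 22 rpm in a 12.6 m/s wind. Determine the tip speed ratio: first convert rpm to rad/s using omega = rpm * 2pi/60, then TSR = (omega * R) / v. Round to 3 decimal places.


Convert rotational speed to rad/s:
  omega = 22 * 2 * pi / 60 = 2.3038 rad/s
Compute tip speed:
  v_tip = omega * R = 2.3038 * 57.9 = 133.392 m/s
Tip speed ratio:
  TSR = v_tip / v_wind = 133.392 / 12.6 = 10.587

10.587


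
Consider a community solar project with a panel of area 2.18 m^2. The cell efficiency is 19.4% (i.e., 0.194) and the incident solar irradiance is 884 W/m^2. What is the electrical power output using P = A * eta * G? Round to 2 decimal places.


Use the solar power formula P = A * eta * G.
Given: A = 2.18 m^2, eta = 0.194, G = 884 W/m^2
P = 2.18 * 0.194 * 884
P = 373.86 W

373.86


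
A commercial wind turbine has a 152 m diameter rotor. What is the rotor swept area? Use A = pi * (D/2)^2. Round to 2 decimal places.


Compute the rotor radius:
  r = D / 2 = 152 / 2 = 76.0 m
Calculate swept area:
  A = pi * r^2 = pi * 76.0^2
  A = 18145.84 m^2

18145.84


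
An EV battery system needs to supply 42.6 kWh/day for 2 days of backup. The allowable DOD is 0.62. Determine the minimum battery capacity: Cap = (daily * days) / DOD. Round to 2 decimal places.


Total energy needed = daily * days = 42.6 * 2 = 85.2 kWh
Account for depth of discharge:
  Cap = total_energy / DOD = 85.2 / 0.62
  Cap = 137.42 kWh

137.42


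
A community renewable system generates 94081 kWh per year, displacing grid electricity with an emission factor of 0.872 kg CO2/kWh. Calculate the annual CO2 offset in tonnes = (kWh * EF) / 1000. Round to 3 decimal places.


CO2 offset in kg = generation * emission_factor
CO2 offset = 94081 * 0.872 = 82038.63 kg
Convert to tonnes:
  CO2 offset = 82038.63 / 1000 = 82.039 tonnes

82.039


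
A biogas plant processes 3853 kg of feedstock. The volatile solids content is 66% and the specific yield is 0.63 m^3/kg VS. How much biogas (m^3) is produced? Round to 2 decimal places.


Compute volatile solids:
  VS = mass * VS_fraction = 3853 * 0.66 = 2542.98 kg
Calculate biogas volume:
  Biogas = VS * specific_yield = 2542.98 * 0.63
  Biogas = 1602.08 m^3

1602.08


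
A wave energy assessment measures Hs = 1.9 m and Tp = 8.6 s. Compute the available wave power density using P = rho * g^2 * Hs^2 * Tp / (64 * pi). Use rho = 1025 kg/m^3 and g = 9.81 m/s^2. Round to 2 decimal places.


Apply wave power formula:
  g^2 = 9.81^2 = 96.2361
  Hs^2 = 1.9^2 = 3.61
  Numerator = rho * g^2 * Hs^2 * Tp = 1025 * 96.2361 * 3.61 * 8.6 = 3062439.61
  Denominator = 64 * pi = 201.0619
  P = 3062439.61 / 201.0619 = 15231.33 W/m

15231.33


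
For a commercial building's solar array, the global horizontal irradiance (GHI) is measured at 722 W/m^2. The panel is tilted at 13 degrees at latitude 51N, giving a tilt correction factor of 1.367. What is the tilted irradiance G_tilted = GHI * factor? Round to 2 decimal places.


Identify the given values:
  GHI = 722 W/m^2, tilt correction factor = 1.367
Apply the formula G_tilted = GHI * factor:
  G_tilted = 722 * 1.367
  G_tilted = 986.97 W/m^2

986.97


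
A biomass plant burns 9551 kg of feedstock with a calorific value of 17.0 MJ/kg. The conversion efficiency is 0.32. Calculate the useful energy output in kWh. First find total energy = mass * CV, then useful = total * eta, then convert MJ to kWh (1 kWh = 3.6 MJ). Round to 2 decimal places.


Total energy = mass * CV = 9551 * 17.0 = 162367.0 MJ
Useful energy = total * eta = 162367.0 * 0.32 = 51957.44 MJ
Convert to kWh: 51957.44 / 3.6
Useful energy = 14432.62 kWh

14432.62


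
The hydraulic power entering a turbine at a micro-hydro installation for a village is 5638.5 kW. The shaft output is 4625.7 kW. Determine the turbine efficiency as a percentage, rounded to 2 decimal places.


Turbine efficiency = (output power / input power) * 100
eta = (4625.7 / 5638.5) * 100
eta = 82.04%

82.04


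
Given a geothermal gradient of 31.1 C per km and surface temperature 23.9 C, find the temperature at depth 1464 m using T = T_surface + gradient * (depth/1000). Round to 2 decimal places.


Convert depth to km: 1464 / 1000 = 1.464 km
Temperature increase = gradient * depth_km = 31.1 * 1.464 = 45.53 C
Temperature at depth = T_surface + delta_T = 23.9 + 45.53
T = 69.43 C

69.43


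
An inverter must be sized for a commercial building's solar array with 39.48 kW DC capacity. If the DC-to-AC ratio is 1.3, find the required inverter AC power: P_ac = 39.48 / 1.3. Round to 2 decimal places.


The inverter AC capacity is determined by the DC/AC ratio.
Given: P_dc = 39.48 kW, DC/AC ratio = 1.3
P_ac = P_dc / ratio = 39.48 / 1.3
P_ac = 30.37 kW

30.37


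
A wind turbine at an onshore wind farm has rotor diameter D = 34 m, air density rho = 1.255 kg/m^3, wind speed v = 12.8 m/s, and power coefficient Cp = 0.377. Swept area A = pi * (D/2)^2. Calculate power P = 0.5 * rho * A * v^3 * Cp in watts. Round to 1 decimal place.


Step 1 -- Compute swept area:
  A = pi * (D/2)^2 = pi * (34/2)^2 = 907.92 m^2
Step 2 -- Apply wind power equation:
  P = 0.5 * rho * A * v^3 * Cp
  v^3 = 12.8^3 = 2097.152
  P = 0.5 * 1.255 * 907.92 * 2097.152 * 0.377
  P = 450435.6 W

450435.6


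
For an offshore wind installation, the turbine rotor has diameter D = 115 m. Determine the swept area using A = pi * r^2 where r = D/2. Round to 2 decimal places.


Compute the rotor radius:
  r = D / 2 = 115 / 2 = 57.5 m
Calculate swept area:
  A = pi * r^2 = pi * 57.5^2
  A = 10386.89 m^2

10386.89


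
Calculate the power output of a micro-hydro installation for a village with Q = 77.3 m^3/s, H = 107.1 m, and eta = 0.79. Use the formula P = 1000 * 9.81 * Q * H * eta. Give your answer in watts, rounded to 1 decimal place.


Apply the hydropower formula P = rho * g * Q * H * eta
rho * g = 1000 * 9.81 = 9810.0
P = 9810.0 * 77.3 * 107.1 * 0.79
P = 64160104.6 W

64160104.6


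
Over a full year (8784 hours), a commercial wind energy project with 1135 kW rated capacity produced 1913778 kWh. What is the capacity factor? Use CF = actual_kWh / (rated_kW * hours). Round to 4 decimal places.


Capacity factor = actual output / maximum possible output
Maximum possible = rated * hours = 1135 * 8784 = 9969840 kWh
CF = 1913778 / 9969840
CF = 0.1920

0.1920


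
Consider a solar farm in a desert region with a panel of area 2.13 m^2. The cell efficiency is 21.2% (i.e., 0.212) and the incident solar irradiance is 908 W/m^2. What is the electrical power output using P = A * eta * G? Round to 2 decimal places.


Use the solar power formula P = A * eta * G.
Given: A = 2.13 m^2, eta = 0.212, G = 908 W/m^2
P = 2.13 * 0.212 * 908
P = 410.02 W

410.02


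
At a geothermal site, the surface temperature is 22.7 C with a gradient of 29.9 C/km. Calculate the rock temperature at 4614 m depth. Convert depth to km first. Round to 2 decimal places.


Convert depth to km: 4614 / 1000 = 4.614 km
Temperature increase = gradient * depth_km = 29.9 * 4.614 = 137.96 C
Temperature at depth = T_surface + delta_T = 22.7 + 137.96
T = 160.66 C

160.66


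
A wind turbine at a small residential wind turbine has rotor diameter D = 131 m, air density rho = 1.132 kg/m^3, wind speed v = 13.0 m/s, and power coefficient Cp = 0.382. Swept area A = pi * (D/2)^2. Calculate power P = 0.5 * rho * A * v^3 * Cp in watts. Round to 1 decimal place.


Step 1 -- Compute swept area:
  A = pi * (D/2)^2 = pi * (131/2)^2 = 13478.22 m^2
Step 2 -- Apply wind power equation:
  P = 0.5 * rho * A * v^3 * Cp
  v^3 = 13.0^3 = 2197.0
  P = 0.5 * 1.132 * 13478.22 * 2197.0 * 0.382
  P = 6402392.9 W

6402392.9


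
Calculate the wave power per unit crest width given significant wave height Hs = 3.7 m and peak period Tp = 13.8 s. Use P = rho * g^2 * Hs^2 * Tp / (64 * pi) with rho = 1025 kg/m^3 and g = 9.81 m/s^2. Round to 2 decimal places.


Apply wave power formula:
  g^2 = 9.81^2 = 96.2361
  Hs^2 = 3.7^2 = 13.69
  Numerator = rho * g^2 * Hs^2 * Tp = 1025 * 96.2361 * 13.69 * 13.8 = 18635644.4
  Denominator = 64 * pi = 201.0619
  P = 18635644.4 / 201.0619 = 92686.09 W/m

92686.09


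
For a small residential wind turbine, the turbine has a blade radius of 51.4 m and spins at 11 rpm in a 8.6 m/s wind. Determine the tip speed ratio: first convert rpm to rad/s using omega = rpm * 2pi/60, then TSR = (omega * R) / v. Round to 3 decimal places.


Convert rotational speed to rad/s:
  omega = 11 * 2 * pi / 60 = 1.1519 rad/s
Compute tip speed:
  v_tip = omega * R = 1.1519 * 51.4 = 59.209 m/s
Tip speed ratio:
  TSR = v_tip / v_wind = 59.209 / 8.6 = 6.885

6.885


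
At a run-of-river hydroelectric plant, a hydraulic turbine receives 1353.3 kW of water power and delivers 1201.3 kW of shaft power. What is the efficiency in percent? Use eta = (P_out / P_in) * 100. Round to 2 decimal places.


Turbine efficiency = (output power / input power) * 100
eta = (1201.3 / 1353.3) * 100
eta = 88.77%

88.77


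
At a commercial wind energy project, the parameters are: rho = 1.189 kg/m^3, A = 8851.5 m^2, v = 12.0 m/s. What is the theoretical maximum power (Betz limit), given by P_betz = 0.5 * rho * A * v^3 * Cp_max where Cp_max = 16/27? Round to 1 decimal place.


The Betz coefficient Cp_max = 16/27 = 0.5926
v^3 = 12.0^3 = 1728.0
P_betz = 0.5 * rho * A * v^3 * Cp_max
P_betz = 0.5 * 1.189 * 8851.5 * 1728.0 * 0.5926
P_betz = 5388510.0 W

5388510.0


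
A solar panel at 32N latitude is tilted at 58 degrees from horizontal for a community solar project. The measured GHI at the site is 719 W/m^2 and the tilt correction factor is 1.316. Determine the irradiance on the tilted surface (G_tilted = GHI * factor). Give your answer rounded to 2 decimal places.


Identify the given values:
  GHI = 719 W/m^2, tilt correction factor = 1.316
Apply the formula G_tilted = GHI * factor:
  G_tilted = 719 * 1.316
  G_tilted = 946.20 W/m^2

946.20


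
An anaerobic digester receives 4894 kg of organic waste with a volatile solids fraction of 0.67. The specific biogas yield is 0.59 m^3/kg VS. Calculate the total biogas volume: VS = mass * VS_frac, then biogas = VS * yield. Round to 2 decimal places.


Compute volatile solids:
  VS = mass * VS_fraction = 4894 * 0.67 = 3278.98 kg
Calculate biogas volume:
  Biogas = VS * specific_yield = 3278.98 * 0.59
  Biogas = 1934.60 m^3

1934.60


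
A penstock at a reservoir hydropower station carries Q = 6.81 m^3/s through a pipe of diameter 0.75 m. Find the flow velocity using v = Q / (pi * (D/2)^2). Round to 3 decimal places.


Compute pipe cross-sectional area:
  A = pi * (D/2)^2 = pi * (0.75/2)^2 = 0.4418 m^2
Calculate velocity:
  v = Q / A = 6.81 / 0.4418
  v = 15.415 m/s

15.415


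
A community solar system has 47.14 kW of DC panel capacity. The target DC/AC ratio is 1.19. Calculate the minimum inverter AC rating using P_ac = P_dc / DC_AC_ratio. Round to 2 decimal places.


The inverter AC capacity is determined by the DC/AC ratio.
Given: P_dc = 47.14 kW, DC/AC ratio = 1.19
P_ac = P_dc / ratio = 47.14 / 1.19
P_ac = 39.61 kW

39.61


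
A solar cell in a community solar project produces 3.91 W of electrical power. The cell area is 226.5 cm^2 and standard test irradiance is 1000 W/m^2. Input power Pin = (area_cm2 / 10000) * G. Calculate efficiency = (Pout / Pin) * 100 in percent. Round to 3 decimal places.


First compute the input power:
  Pin = area_cm2 / 10000 * G = 226.5 / 10000 * 1000 = 22.65 W
Then compute efficiency:
  Efficiency = (Pout / Pin) * 100 = (3.91 / 22.65) * 100
  Efficiency = 17.263%

17.263


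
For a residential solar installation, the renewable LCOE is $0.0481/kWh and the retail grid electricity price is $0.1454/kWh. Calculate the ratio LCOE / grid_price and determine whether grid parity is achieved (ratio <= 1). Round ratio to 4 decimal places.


Compare LCOE to grid price:
  LCOE = $0.0481/kWh, Grid price = $0.1454/kWh
  Ratio = LCOE / grid_price = 0.0481 / 0.1454 = 0.3308
  Grid parity achieved (ratio <= 1)? yes

0.3308


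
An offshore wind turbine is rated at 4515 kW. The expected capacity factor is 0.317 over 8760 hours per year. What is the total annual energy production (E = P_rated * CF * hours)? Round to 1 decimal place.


Annual energy = rated_kW * capacity_factor * hours_per_year
Given: P_rated = 4515 kW, CF = 0.317, hours = 8760
E = 4515 * 0.317 * 8760
E = 12537793.8 kWh

12537793.8


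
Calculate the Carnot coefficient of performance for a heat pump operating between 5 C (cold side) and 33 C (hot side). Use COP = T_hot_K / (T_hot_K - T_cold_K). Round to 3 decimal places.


Convert to Kelvin:
  T_hot = 33 + 273.15 = 306.15 K
  T_cold = 5 + 273.15 = 278.15 K
Apply Carnot COP formula:
  COP = T_hot_K / (T_hot_K - T_cold_K) = 306.15 / 28.0
  COP = 10.934

10.934


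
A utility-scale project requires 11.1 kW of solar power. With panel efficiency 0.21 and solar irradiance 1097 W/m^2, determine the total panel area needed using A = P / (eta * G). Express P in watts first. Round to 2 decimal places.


Convert target power to watts: P = 11.1 * 1000 = 11100.0 W
Compute denominator: eta * G = 0.21 * 1097 = 230.37
Required area A = P / (eta * G) = 11100.0 / 230.37
A = 48.18 m^2

48.18


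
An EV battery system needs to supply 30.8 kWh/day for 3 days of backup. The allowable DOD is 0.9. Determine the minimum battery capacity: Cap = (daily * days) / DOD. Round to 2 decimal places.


Total energy needed = daily * days = 30.8 * 3 = 92.4 kWh
Account for depth of discharge:
  Cap = total_energy / DOD = 92.4 / 0.9
  Cap = 102.67 kWh

102.67


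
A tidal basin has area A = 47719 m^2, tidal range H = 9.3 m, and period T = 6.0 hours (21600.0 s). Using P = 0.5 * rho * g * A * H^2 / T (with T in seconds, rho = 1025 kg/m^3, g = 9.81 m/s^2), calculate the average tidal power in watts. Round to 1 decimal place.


Convert period to seconds: T = 6.0 * 3600 = 21600.0 s
H^2 = 9.3^2 = 86.49
P = 0.5 * rho * g * A * H^2 / T
P = 0.5 * 1025 * 9.81 * 47719 * 86.49 / 21600.0
P = 960652.6 W

960652.6


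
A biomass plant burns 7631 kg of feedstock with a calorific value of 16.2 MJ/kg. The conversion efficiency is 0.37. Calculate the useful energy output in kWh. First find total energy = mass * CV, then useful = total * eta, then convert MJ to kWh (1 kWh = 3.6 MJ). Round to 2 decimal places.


Total energy = mass * CV = 7631 * 16.2 = 123622.2 MJ
Useful energy = total * eta = 123622.2 * 0.37 = 45740.21 MJ
Convert to kWh: 45740.21 / 3.6
Useful energy = 12705.62 kWh

12705.62


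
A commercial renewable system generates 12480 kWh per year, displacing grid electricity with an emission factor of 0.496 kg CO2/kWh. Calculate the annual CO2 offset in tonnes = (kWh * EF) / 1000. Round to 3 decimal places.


CO2 offset in kg = generation * emission_factor
CO2 offset = 12480 * 0.496 = 6190.08 kg
Convert to tonnes:
  CO2 offset = 6190.08 / 1000 = 6.190 tonnes

6.190


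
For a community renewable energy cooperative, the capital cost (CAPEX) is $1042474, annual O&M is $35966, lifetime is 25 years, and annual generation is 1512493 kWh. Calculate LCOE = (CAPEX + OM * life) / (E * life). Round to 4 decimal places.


Total cost = CAPEX + OM * lifetime = 1042474 + 35966 * 25 = 1042474 + 899150 = 1941624
Total generation = annual * lifetime = 1512493 * 25 = 37812325 kWh
LCOE = 1941624 / 37812325
LCOE = 0.0513 $/kWh

0.0513


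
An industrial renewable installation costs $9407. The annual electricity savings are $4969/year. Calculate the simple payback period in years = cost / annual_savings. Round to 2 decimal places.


Simple payback period = initial cost / annual savings
Payback = 9407 / 4969
Payback = 1.89 years

1.89


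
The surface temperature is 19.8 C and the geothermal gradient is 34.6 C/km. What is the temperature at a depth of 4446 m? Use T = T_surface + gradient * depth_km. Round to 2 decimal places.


Convert depth to km: 4446 / 1000 = 4.446 km
Temperature increase = gradient * depth_km = 34.6 * 4.446 = 153.83 C
Temperature at depth = T_surface + delta_T = 19.8 + 153.83
T = 173.63 C

173.63


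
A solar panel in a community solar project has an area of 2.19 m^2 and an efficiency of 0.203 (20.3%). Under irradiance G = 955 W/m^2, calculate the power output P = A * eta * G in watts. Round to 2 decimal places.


Use the solar power formula P = A * eta * G.
Given: A = 2.19 m^2, eta = 0.203, G = 955 W/m^2
P = 2.19 * 0.203 * 955
P = 424.56 W

424.56


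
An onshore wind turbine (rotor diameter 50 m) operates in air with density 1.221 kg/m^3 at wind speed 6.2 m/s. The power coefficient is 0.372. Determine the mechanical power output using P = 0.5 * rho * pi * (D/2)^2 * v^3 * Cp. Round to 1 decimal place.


Step 1 -- Compute swept area:
  A = pi * (D/2)^2 = pi * (50/2)^2 = 1963.5 m^2
Step 2 -- Apply wind power equation:
  P = 0.5 * rho * A * v^3 * Cp
  v^3 = 6.2^3 = 238.328
  P = 0.5 * 1.221 * 1963.5 * 238.328 * 0.372
  P = 106275.6 W

106275.6


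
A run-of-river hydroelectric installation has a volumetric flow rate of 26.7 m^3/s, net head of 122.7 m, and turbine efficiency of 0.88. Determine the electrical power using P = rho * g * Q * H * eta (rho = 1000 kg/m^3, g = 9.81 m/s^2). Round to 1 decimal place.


Apply the hydropower formula P = rho * g * Q * H * eta
rho * g = 1000 * 9.81 = 9810.0
P = 9810.0 * 26.7 * 122.7 * 0.88
P = 28281829.8 W

28281829.8


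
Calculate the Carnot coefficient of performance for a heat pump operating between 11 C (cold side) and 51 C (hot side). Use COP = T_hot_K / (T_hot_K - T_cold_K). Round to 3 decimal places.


Convert to Kelvin:
  T_hot = 51 + 273.15 = 324.15 K
  T_cold = 11 + 273.15 = 284.15 K
Apply Carnot COP formula:
  COP = T_hot_K / (T_hot_K - T_cold_K) = 324.15 / 40.0
  COP = 8.104

8.104


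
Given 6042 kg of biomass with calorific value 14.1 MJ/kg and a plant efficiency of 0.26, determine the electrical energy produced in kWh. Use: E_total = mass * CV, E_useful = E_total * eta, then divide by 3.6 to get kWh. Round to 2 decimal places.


Total energy = mass * CV = 6042 * 14.1 = 85192.2 MJ
Useful energy = total * eta = 85192.2 * 0.26 = 22149.97 MJ
Convert to kWh: 22149.97 / 3.6
Useful energy = 6152.77 kWh

6152.77


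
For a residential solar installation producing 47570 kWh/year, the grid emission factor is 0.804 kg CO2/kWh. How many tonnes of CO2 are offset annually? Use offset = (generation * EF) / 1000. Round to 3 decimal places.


CO2 offset in kg = generation * emission_factor
CO2 offset = 47570 * 0.804 = 38246.28 kg
Convert to tonnes:
  CO2 offset = 38246.28 / 1000 = 38.246 tonnes

38.246


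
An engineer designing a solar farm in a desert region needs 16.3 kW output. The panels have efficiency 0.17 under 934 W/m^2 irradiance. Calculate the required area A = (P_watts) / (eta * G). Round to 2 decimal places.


Convert target power to watts: P = 16.3 * 1000 = 16300.0 W
Compute denominator: eta * G = 0.17 * 934 = 158.78
Required area A = P / (eta * G) = 16300.0 / 158.78
A = 102.66 m^2

102.66


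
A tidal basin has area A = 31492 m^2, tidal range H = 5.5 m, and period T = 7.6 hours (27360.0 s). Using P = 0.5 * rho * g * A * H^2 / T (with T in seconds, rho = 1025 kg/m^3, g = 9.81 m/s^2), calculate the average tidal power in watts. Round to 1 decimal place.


Convert period to seconds: T = 7.6 * 3600 = 27360.0 s
H^2 = 5.5^2 = 30.25
P = 0.5 * rho * g * A * H^2 / T
P = 0.5 * 1025 * 9.81 * 31492 * 30.25 / 27360.0
P = 175054.1 W

175054.1


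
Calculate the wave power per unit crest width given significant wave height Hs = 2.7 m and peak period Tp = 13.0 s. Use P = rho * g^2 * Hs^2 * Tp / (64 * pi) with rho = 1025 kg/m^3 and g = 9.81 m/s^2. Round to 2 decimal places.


Apply wave power formula:
  g^2 = 9.81^2 = 96.2361
  Hs^2 = 2.7^2 = 7.29
  Numerator = rho * g^2 * Hs^2 * Tp = 1025 * 96.2361 * 7.29 * 13.0 = 9348302.58
  Denominator = 64 * pi = 201.0619
  P = 9348302.58 / 201.0619 = 46494.64 W/m

46494.64


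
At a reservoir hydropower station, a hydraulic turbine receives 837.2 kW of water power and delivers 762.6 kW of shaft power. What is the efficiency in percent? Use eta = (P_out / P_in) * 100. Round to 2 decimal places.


Turbine efficiency = (output power / input power) * 100
eta = (762.6 / 837.2) * 100
eta = 91.09%

91.09


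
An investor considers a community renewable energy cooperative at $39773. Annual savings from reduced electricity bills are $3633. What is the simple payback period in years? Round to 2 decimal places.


Simple payback period = initial cost / annual savings
Payback = 39773 / 3633
Payback = 10.95 years

10.95


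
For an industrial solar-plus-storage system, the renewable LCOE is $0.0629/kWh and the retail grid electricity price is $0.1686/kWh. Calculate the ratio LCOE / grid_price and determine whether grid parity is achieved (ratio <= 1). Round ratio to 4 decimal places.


Compare LCOE to grid price:
  LCOE = $0.0629/kWh, Grid price = $0.1686/kWh
  Ratio = LCOE / grid_price = 0.0629 / 0.1686 = 0.3731
  Grid parity achieved (ratio <= 1)? yes

0.3731


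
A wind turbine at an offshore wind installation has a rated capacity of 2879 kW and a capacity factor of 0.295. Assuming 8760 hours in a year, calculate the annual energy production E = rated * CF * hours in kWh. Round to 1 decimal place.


Annual energy = rated_kW * capacity_factor * hours_per_year
Given: P_rated = 2879 kW, CF = 0.295, hours = 8760
E = 2879 * 0.295 * 8760
E = 7439911.8 kWh

7439911.8


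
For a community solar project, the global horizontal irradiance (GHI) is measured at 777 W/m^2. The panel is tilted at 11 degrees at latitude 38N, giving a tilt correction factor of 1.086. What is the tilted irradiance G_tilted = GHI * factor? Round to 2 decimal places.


Identify the given values:
  GHI = 777 W/m^2, tilt correction factor = 1.086
Apply the formula G_tilted = GHI * factor:
  G_tilted = 777 * 1.086
  G_tilted = 843.82 W/m^2

843.82


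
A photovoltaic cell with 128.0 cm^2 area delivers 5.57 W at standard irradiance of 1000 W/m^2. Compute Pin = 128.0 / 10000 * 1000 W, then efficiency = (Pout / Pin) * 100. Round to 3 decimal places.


First compute the input power:
  Pin = area_cm2 / 10000 * G = 128.0 / 10000 * 1000 = 12.8 W
Then compute efficiency:
  Efficiency = (Pout / Pin) * 100 = (5.57 / 12.8) * 100
  Efficiency = 43.516%

43.516


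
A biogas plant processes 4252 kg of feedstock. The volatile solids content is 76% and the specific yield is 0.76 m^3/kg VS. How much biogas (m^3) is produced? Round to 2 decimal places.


Compute volatile solids:
  VS = mass * VS_fraction = 4252 * 0.76 = 3231.52 kg
Calculate biogas volume:
  Biogas = VS * specific_yield = 3231.52 * 0.76
  Biogas = 2455.96 m^3

2455.96


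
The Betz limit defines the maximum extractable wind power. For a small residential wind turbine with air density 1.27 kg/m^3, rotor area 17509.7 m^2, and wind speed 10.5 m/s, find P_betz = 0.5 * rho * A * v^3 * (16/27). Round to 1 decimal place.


The Betz coefficient Cp_max = 16/27 = 0.5926
v^3 = 10.5^3 = 1157.625
P_betz = 0.5 * rho * A * v^3 * Cp_max
P_betz = 0.5 * 1.27 * 17509.7 * 1157.625 * 0.5926
P_betz = 7627400.4 W

7627400.4
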